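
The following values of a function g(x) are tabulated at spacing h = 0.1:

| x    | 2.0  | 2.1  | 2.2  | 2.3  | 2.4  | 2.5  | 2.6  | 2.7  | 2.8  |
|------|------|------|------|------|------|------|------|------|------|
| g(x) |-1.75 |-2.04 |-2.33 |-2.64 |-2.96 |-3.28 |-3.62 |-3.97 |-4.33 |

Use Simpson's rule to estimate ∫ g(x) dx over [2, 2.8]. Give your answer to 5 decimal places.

-2.38733

h = 0.1, n = 8.
(h/3)·[y₀ + 4y₁ + 2y₂ + 4y₃ + 2y₄ + 4y₅ + 2y₆ + 4y₇ + y₈] = 0.033333·(-71.62) = -2.38733.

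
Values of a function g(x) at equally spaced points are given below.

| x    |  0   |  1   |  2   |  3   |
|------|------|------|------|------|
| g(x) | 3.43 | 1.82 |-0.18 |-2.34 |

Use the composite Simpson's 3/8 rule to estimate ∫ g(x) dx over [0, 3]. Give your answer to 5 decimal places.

2.25375

h = 1, n = 3.
(3h/8)·[y₀ + 3y₁ + 3y₂ + y₃] = 0.375·(6.01) = 2.25375.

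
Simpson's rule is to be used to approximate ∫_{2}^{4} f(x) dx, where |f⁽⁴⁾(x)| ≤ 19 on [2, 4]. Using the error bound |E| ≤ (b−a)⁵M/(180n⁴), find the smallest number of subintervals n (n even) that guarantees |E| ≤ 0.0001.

14

Need 608/(180n⁴) ≤ 0.0001.
n⁴ ≥ 608/(180·0.0001) = 33777.8 ⇒ n ≥ 13.5568, so the smallest even n is 14. (n must be even for Simpson's rule.)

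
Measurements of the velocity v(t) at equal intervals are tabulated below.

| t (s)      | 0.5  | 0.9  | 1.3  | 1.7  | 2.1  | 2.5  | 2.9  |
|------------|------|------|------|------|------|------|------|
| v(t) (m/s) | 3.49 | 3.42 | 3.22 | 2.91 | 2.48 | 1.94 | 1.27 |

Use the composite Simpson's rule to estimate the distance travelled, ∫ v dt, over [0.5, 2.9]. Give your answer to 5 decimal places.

h = 0.4, n = 6.
(h/3)·[y₀ + 4y₁ + 2y₂ + 4y₃ + 2y₄ + 4y₅ + y₆] = 0.133333·(49.24) = 6.56533.

6.56533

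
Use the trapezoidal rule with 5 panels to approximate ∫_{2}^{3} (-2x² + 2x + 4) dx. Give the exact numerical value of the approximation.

h = (3 − 2)/5 = 0.2.
Nodes x₀,…,x₅ = 2, 2.2, 2.4, 2.6, 2.8, 3.
f(x) = -2x² + 2x + 4: f₀=0, f₁=-1.28, f₂=-2.72, f₃=-4.32, f₄=-6.08, f₅=-8.
(h/2)·[f₀ + 2f₁ + 2f₂ + 2f₃ + 2f₄ + f₅] = 0.1·(-36.8) = -3.68.

-3.68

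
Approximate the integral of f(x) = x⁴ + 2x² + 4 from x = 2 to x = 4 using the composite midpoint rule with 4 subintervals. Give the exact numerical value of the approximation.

h = (4 − 2)/4 = 0.5.
Midpoints m₁,…,m₄ = 2.25, 2.75, 3.25, 3.75.
f(m₁)=39.75390625, f(m₂)=76.31640625, f(m₃)=136.69140625, f(m₄)=229.87890625.
h·[f(m₁) + f(m₂) + f(m₃) + f(m₄)] = 0.5·(482.640625) = 241.3203125.

241.3203125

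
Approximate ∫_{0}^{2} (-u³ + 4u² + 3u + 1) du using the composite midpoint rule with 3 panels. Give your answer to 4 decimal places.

h = (2 − 0)/3 = 0.666667.
Midpoints m₁,…,m₃ = 0.333333, 1, 1.666667.
f(m₁)=2.407407, f(m₂)=7, f(m₃)=12.481481.
h·[f(m₁) + f(m₂) + f(m₃)] = 0.666667·(21.888889) = 14.5926.

14.5926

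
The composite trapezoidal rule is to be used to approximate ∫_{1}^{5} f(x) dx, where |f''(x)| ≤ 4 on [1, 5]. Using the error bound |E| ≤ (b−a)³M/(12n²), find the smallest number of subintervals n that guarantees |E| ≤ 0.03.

Need 256/(12n²) ≤ 0.03.
n² ≥ 256/(12·0.03) = 711.111 ⇒ n ≥ 26.6667, so the smallest n is 27.

27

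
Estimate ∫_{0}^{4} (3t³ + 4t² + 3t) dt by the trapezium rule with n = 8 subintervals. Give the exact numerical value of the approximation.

305

h = (4 − 0)/8 = 0.5.
Nodes t₀,…,t₈ = 0, 0.5, 1, 1.5, 2, 2.5, 3, 3.5, 4.
f(t) = 3t³ + 4t² + 3t: f₀=0, f₁=2.875, f₂=10, f₃=23.625, f₄=46, f₅=79.375, f₆=126, f₇=188.125, f₈=268.
(h/2)·[f₀ + 2f₁ + 2f₂ + 2f₃ + 2f₄ + 2f₅ + 2f₆ + 2f₇ + f₈] = 0.25·(1220) = 305.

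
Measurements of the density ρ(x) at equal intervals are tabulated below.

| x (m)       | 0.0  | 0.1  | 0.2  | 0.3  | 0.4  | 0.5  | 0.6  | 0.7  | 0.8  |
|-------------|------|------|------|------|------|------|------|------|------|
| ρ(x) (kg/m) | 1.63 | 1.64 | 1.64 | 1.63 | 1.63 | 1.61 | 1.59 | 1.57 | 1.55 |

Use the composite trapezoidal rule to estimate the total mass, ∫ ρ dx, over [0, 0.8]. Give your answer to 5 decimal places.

1.29000

h = 0.1, n = 8.
(h/2)·[y₀ + 2y₁ + 2y₂ + 2y₃ + 2y₄ + 2y₅ + 2y₆ + 2y₇ + y₈] = 0.05·(25.80) = 1.29000.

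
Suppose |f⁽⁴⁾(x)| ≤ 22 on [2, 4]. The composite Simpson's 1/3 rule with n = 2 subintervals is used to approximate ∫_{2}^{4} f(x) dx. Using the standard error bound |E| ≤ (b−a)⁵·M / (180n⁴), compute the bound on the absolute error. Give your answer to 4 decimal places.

0.2444

|E| ≤ (2)⁵·22 / (180·2⁴) = 704/2880 = 0.2444.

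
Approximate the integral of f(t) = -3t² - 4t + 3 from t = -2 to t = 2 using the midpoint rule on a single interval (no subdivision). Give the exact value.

M = (b−a)·f(0) = 4·(3) = 12.

12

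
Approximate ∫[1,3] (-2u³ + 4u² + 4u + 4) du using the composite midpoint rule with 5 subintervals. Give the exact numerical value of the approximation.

18.88

h = (3 − 1)/5 = 0.4.
Midpoints m₁,…,m₅ = 1.2, 1.6, 2, 2.4, 2.8.
f(m₁)=11.104, f(m₂)=12.448, f(m₃)=12, f(m₄)=8.992, f(m₅)=2.656.
h·[f(m₁) + f(m₂) + f(m₃) + f(m₄) + f(m₅)] = 0.4·(47.2) = 18.88.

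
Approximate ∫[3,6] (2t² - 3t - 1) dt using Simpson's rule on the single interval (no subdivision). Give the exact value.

82.5

S = (b−a)/6 · [f(3) + 4f(4.5) + f(6)] = 0.5·[8 + 4·26 + 53] = 82.5.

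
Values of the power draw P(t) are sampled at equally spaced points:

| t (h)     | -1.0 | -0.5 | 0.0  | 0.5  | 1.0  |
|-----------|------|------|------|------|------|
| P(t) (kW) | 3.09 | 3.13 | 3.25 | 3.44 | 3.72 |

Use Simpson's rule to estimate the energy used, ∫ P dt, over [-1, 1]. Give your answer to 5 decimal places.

h = 0.5, n = 4.
(h/3)·[y₀ + 4y₁ + 2y₂ + 4y₃ + y₄] = 0.166667·(39.59) = 6.59833.

6.59833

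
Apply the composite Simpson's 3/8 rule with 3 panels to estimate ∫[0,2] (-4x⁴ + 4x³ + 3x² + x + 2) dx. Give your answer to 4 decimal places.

h = (2 − 0)/3 = 0.666667.
Nodes x₀,…,x₃ = 0, 0.666667, 1.333333, 2.
f(x) = -4x⁴ + 4x³ + 3x² + x + 2: f₀=2, f₁=4.395062, f₂=5.506173, f₃=-16.
(3h/8)·[f₀ + 3f₁ + 3f₂ + f₃] = 0.25·(15.703704) = 3.9259.

3.9259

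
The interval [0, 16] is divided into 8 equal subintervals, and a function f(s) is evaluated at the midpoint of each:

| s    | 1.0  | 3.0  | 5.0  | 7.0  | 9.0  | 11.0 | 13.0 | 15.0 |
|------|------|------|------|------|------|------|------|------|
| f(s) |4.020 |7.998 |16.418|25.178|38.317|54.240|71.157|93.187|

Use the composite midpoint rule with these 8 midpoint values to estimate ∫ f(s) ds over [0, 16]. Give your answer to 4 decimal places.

621.0300

h = 2, n = 8.
h·[y(m₁) + y(m₂) + y(m₃) + y(m₄) + y(m₅) + y(m₆) + y(m₇) + y(m₈)] = 2·(310.515) = 621.0300.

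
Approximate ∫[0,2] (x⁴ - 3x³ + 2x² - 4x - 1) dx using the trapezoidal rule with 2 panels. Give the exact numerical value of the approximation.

-10

h = (2 − 0)/2 = 1.
Nodes x₀,…,x₂ = 0, 1, 2.
f(x) = x⁴ - 3x³ + 2x² - 4x - 1: f₀=-1, f₁=-5, f₂=-9.
(h/2)·[f₀ + 2f₁ + f₂] = 0.5·(-20) = -10.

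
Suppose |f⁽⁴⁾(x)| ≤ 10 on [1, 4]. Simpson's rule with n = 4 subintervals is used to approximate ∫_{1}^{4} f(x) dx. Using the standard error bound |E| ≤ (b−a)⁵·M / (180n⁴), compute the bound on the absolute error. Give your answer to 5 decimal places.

0.05273

|E| ≤ (3)⁵·10 / (180·4⁴) = 2430/46080 = 0.05273.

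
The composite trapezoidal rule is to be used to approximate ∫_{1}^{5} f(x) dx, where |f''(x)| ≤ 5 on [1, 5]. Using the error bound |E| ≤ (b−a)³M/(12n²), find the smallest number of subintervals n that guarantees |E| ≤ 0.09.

18

Need 320/(12n²) ≤ 0.09.
n² ≥ 320/(12·0.09) = 296.296 ⇒ n ≥ 17.2133, so the smallest n is 18.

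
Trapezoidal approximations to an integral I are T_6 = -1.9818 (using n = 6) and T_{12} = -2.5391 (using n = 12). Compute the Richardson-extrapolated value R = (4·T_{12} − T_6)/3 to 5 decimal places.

-2.72487

R = (4·T_{12} − T_6) / 3 = (4·(-2.5391) − (-1.9818))/3 = (-8.1746)/3 = -2.72487.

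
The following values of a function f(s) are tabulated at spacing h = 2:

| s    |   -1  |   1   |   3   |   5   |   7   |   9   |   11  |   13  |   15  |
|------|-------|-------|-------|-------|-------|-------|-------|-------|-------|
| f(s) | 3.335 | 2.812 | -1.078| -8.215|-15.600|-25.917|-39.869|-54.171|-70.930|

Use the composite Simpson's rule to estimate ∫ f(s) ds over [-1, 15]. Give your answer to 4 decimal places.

h = 2, n = 8.
(h/3)·[y₀ + 4y₁ + 2y₂ + 4y₃ + 2y₄ + 4y₅ + 2y₆ + 4y₇ + y₈] = 0.666667·(-522.653) = -348.4353.

-348.4353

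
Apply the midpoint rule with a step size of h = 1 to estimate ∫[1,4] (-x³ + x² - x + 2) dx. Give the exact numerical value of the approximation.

-42.625

h = (4 − 1)/3 = 1.
Midpoints m₁,…,m₃ = 1.5, 2.5, 3.5.
f(m₁)=-0.625, f(m₂)=-9.875, f(m₃)=-32.125.
h·[f(m₁) + f(m₂) + f(m₃)] = 1·(-42.625) = -42.625.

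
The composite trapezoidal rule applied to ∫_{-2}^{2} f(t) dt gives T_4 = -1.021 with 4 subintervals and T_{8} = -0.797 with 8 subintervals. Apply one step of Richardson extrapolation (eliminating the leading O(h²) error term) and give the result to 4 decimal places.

-0.7223

R = (4·T_{8} − T_4) / 3 = (4·(-0.797) − (-1.021))/3 = (-2.167)/3 = -0.7223.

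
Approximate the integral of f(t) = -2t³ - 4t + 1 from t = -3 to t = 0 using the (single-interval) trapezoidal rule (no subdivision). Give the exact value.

102

T = (b−a)/2 · [f(-3) + f(0)] = 1.5·[67 + 1] = 102.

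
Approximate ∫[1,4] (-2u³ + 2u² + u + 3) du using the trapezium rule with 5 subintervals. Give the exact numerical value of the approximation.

h = (4 − 1)/5 = 0.6.
Nodes u₀,…,u₅ = 1, 1.6, 2.2, 2.8, 3.4, 4.
f(u) = -2u³ + 2u² + u + 3: f₀=4, f₁=1.528, f₂=-6.416, f₃=-22.424, f₄=-49.088, f₅=-89.
(h/2)·[f₀ + 2f₁ + 2f₂ + 2f₃ + 2f₄ + f₅] = 0.3·(-237.8) = -71.34.

-71.34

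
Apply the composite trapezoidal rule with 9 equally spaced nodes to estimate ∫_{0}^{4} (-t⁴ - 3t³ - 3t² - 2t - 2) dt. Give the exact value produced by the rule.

-493.625

h = (4 − 0)/8 = 0.5.
Nodes t₀,…,t₈ = 0, 0.5, 1, 1.5, 2, 2.5, 3, 3.5, 4.
f(t) = -t⁴ - 3t³ - 3t² - 2t - 2: f₀=-2, f₁=-4.1875, f₂=-11, f₃=-26.9375, f₄=-58, f₅=-111.6875, f₆=-197, f₇=-324.4375, f₈=-506.
(h/2)·[f₀ + 2f₁ + 2f₂ + 2f₃ + 2f₄ + 2f₅ + 2f₆ + 2f₇ + f₈] = 0.25·(-1974.5) = -493.625.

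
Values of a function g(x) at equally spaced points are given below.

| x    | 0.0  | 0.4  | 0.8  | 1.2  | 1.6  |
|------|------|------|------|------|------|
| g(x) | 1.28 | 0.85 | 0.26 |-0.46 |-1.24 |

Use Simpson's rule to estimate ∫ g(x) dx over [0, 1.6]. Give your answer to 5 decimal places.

h = 0.4, n = 4.
(h/3)·[y₀ + 4y₁ + 2y₂ + 4y₃ + y₄] = 0.133333·(2.12) = 0.28267.

0.28267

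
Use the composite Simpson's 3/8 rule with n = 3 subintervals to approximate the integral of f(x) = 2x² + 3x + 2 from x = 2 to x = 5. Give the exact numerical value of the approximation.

115.5

h = (5 − 2)/3 = 1.
Nodes x₀,…,x₃ = 2, 3, 4, 5.
f(x) = 2x² + 3x + 2: f₀=16, f₁=29, f₂=46, f₃=67.
(3h/8)·[f₀ + 3f₁ + 3f₂ + f₃] = 0.375·(308) = 115.5.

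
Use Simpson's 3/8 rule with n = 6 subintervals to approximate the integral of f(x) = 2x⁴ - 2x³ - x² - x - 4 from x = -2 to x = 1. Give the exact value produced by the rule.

h = (1 − (-2))/6 = 0.5.
Nodes x₀,…,x₆ = -2, -1.5, -1, -0.5, 0, 0.5, 1.
f(x) = 2x⁴ - 2x³ - x² - x - 4: f₀=42, f₁=12.125, f₂=0, f₃=-3.375, f₄=-4, f₅=-4.875, f₆=-6.
(3h/8)·[f₀ + 3f₁ + 3f₂ + 2f₃ + 3f₄ + 3f₅ + f₆] = 0.1875·(39) = 7.3125.

7.3125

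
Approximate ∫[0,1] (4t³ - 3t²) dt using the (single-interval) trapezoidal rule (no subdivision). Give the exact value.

T = (b−a)/2 · [f(0) + f(1)] = 0.5·[0 + 1] = 0.5.

0.5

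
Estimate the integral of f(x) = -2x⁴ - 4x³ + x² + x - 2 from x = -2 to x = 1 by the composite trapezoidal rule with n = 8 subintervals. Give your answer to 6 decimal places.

-3.047607

h = (1 − (-2))/8 = 0.375.
Nodes x₀,…,x₈ = -2, -1.625, -1.25, -0.875, -0.5, -0.125, 0.25, 0.625, 1.
f(x) = -2x⁴ - 4x³ + x² + x - 2: f₀=0, f₁=2.23388671875, f₂=1.2421875, f₃=-0.60205078125, f₄=-1.875, f₅=-2.10205078125, f₆=-1.7578125, f₇=-2.26611328125, f₈=-6.
(h/2)·[f₀ + 2f₁ + 2f₂ + 2f₃ + 2f₄ + 2f₅ + 2f₆ + 2f₇ + f₈] = 0.1875·(-16.25390625) = -3.047607.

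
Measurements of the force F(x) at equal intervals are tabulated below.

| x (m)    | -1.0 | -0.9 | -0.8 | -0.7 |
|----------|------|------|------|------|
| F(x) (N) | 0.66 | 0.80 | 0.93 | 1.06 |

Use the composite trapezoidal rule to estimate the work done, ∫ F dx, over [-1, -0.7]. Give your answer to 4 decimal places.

0.2590

h = 0.1, n = 3.
(h/2)·[y₀ + 2y₁ + 2y₂ + y₃] = 0.05·(5.18) = 0.2590.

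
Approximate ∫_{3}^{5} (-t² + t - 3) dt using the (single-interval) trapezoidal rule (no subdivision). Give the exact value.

T = (b−a)/2 · [f(3) + f(5)] = 1·[(-9) + (-23)] = -32.

-32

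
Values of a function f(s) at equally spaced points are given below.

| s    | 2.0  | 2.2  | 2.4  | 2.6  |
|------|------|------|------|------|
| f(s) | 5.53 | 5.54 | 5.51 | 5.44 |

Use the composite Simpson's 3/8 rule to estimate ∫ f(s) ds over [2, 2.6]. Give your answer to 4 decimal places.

3.3090

h = 0.2, n = 3.
(3h/8)·[y₀ + 3y₁ + 3y₂ + y₃] = 0.075·(44.12) = 3.3090.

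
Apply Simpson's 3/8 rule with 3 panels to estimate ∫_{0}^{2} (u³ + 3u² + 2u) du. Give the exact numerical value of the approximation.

h = (2 − 0)/3 = 0.666667.
Nodes u₀,…,u₃ = 0, 0.666667, 1.333333, 2.
f(u) = u³ + 3u² + 2u: f₀=0, f₁=2.962963, f₂=10.370370, f₃=24.
(3h/8)·[f₀ + 3f₁ + 3f₂ + f₃] = 0.25·(64) = 16.

16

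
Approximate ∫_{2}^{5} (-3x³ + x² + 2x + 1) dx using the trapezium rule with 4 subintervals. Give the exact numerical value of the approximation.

h = (5 − 2)/4 = 0.75.
Nodes x₀,…,x₄ = 2, 2.75, 3.5, 4.25, 5.
f(x) = -3x³ + x² + 2x + 1: f₀=-15, f₁=-48.328125, f₂=-108.375, f₃=-202.734375, f₄=-339.
(h/2)·[f₀ + 2f₁ + 2f₂ + 2f₃ + f₄] = 0.375·(-1072.875) = -402.328125.

-402.328125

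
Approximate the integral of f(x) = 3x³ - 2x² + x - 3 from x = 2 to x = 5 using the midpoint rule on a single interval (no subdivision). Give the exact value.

313.875

M = (b−a)·f(3.5) = 3·(104.625) = 313.875.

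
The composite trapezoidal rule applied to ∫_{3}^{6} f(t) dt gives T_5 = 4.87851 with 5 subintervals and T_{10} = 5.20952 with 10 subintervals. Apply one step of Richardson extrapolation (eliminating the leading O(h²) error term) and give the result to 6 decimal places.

R = (4·T_{10} − T_5) / 3 = (4·5.20952 − 4.87851)/3 = (15.95957)/3 = 5.319857.

5.319857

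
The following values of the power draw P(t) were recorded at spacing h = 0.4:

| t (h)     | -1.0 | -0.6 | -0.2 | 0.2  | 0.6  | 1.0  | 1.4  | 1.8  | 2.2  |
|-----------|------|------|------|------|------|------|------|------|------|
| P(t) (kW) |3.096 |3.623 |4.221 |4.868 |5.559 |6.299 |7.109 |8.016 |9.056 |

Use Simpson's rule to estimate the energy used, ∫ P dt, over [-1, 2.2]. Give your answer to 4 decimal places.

18.2872

h = 0.4, n = 8.
(h/3)·[y₀ + 4y₁ + 2y₂ + 4y₃ + 2y₄ + 4y₅ + 2y₆ + 4y₇ + y₈] = 0.133333·(137.154) = 18.2872.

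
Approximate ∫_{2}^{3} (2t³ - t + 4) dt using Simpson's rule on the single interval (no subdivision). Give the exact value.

S = (b−a)/6 · [f(2) + 4f(2.5) + f(3)] = 0.166667·[18 + 4·32.75 + 55] = 34.

34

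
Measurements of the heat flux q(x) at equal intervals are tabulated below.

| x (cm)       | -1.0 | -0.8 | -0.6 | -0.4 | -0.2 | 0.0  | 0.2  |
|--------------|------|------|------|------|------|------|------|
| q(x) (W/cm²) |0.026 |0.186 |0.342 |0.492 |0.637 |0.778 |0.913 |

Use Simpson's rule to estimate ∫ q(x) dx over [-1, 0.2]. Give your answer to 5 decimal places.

h = 0.2, n = 6.
(h/3)·[y₀ + 4y₁ + 2y₂ + 4y₃ + 2y₄ + 4y₅ + y₆] = 0.066667·(8.721) = 0.58140.

0.58140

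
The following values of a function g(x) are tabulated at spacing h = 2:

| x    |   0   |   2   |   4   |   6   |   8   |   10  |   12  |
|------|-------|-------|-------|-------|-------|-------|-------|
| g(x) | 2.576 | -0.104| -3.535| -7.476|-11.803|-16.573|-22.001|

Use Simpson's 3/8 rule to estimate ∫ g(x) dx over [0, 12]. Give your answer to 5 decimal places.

h = 2, n = 6.
(3h/8)·[y₀ + 3y₁ + 3y₂ + 2y₃ + 3y₄ + 3y₅ + y₆] = 0.75·(-130.422) = -97.81650.

-97.81650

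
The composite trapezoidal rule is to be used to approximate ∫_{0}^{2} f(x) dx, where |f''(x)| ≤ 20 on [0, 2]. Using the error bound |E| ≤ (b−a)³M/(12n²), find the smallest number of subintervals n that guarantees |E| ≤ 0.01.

Need 160/(12n²) ≤ 0.01.
n² ≥ 160/(12·0.01) = 1333.33 ⇒ n ≥ 36.5148, so the smallest n is 37.

37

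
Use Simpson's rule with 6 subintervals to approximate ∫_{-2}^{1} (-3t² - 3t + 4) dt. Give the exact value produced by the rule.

h = (1 − (-2))/6 = 0.5.
Nodes t₀,…,t₆ = -2, -1.5, -1, -0.5, 0, 0.5, 1.
f(t) = -3t² - 3t + 4: f₀=-2, f₁=1.75, f₂=4, f₃=4.75, f₄=4, f₅=1.75, f₆=-2.
(h/3)·[f₀ + 4f₁ + 2f₂ + 4f₃ + 2f₄ + 4f₅ + f₆] = 0.166667·(45) = 7.5.

7.5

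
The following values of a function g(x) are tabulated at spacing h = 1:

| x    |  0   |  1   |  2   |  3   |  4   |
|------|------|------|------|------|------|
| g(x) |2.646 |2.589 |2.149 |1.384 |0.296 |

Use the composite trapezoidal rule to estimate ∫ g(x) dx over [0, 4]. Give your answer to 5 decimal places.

7.59300

h = 1, n = 4.
(h/2)·[y₀ + 2y₁ + 2y₂ + 2y₃ + y₄] = 0.5·(15.186) = 7.59300.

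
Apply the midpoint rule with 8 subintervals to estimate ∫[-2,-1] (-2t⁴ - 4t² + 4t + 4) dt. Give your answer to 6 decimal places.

h = (-1 − (-2))/8 = 0.125.
Midpoints m₁,…,m₈ = -1.9375, -1.8125, -1.6875, -1.5625, -1.4375, -1.3125, -1.1875, -1.0625.
f(m₁)=-46.949249267578125, f(m₂)=-37.975128173828125, f(m₃)=-30.358917236328125, f(m₄)=-23.936553955078125, f(m₅)=-18.555694580078125, f(m₆)=-14.075714111328125, f(m₇)=-10.367706298828125, f(m₈)=-7.314483642578125.
h·[f(m₁) + f(m₂) + f(m₃) + f(m₄) + f(m₅) + f(m₆) + f(m₇) + f(m₈)] = 0.125·(-189.533447265625) = -23.691681.

-23.691681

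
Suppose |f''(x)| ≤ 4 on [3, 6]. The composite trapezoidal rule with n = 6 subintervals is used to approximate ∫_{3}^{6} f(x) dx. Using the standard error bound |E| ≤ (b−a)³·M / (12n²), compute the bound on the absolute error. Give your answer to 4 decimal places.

|E| ≤ (3)³·4 / (12·6²) = 108/432 = 0.2500.

0.2500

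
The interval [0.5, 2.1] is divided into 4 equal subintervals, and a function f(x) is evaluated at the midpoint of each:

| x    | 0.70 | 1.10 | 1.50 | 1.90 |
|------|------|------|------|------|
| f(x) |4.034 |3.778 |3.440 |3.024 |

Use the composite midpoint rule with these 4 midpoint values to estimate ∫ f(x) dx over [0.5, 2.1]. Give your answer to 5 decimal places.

5.71040

h = 0.4, n = 4.
h·[y(m₁) + y(m₂) + y(m₃) + y(m₄)] = 0.4·(14.276) = 5.71040.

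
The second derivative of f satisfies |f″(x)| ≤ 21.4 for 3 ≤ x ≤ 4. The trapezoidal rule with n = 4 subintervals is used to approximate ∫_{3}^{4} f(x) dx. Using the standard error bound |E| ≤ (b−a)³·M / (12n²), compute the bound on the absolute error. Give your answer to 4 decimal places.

0.1115

|E| ≤ (1)³·21.4 / (12·4²) = 21.4/192 = 0.1115.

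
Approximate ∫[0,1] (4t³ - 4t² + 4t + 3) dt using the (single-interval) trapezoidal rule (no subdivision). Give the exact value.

5

T = (b−a)/2 · [f(0) + f(1)] = 0.5·[3 + 7] = 5.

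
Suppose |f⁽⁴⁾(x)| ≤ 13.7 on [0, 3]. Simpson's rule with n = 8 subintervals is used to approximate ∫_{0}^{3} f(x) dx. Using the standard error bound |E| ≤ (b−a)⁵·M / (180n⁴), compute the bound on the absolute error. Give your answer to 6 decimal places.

|E| ≤ (3)⁵·13.7 / (180·8⁴) = 3329.1/737280 = 0.004515.

0.004515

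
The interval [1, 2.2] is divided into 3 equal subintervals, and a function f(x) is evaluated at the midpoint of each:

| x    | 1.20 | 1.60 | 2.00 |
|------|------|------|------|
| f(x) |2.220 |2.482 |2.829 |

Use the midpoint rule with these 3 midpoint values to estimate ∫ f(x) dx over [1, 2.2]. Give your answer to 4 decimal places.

3.0124

h = 0.4, n = 3.
h·[y(m₁) + y(m₂) + y(m₃)] = 0.4·(7.531) = 3.0124.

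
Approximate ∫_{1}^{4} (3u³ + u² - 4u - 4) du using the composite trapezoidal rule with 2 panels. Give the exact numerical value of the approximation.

196.6875

h = (4 − 1)/2 = 1.5.
Nodes u₀,…,u₂ = 1, 2.5, 4.
f(u) = 3u³ + u² - 4u - 4: f₀=-4, f₁=39.125, f₂=188.
(h/2)·[f₀ + 2f₁ + f₂] = 0.75·(262.25) = 196.6875.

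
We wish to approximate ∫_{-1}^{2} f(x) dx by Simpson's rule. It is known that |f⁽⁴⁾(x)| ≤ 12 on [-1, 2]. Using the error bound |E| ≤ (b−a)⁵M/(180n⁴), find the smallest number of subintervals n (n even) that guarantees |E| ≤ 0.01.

8

Need 2916/(180n⁴) ≤ 0.01.
n⁴ ≥ 2916/(180·0.01) = 1620 ⇒ n ≥ 6.3442, so the smallest even n is 8. (n must be even for Simpson's rule.)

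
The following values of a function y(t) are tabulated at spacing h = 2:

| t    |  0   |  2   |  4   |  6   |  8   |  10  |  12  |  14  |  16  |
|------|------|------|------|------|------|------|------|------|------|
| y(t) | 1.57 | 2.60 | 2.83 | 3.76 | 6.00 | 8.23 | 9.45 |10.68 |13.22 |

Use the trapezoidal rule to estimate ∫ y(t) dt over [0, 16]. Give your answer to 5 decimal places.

101.89000

h = 2, n = 8.
(h/2)·[y₀ + 2y₁ + 2y₂ + 2y₃ + 2y₄ + 2y₅ + 2y₆ + 2y₇ + y₈] = 1·(101.89) = 101.89000.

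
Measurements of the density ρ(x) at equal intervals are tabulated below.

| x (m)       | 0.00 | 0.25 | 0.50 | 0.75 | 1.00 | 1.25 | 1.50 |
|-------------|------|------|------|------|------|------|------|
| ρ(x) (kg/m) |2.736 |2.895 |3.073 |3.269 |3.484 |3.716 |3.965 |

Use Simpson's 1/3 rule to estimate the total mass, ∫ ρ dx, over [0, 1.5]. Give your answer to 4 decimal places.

4.9446

h = 0.25, n = 6.
(h/3)·[y₀ + 4y₁ + 2y₂ + 4y₃ + 2y₄ + 4y₅ + y₆] = 0.083333·(59.335) = 4.9446.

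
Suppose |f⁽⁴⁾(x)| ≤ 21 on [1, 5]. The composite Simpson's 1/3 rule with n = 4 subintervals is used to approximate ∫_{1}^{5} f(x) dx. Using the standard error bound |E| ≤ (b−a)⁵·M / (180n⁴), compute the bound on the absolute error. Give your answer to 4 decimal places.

0.4667

|E| ≤ (4)⁵·21 / (180·4⁴) = 21504/46080 = 0.4667.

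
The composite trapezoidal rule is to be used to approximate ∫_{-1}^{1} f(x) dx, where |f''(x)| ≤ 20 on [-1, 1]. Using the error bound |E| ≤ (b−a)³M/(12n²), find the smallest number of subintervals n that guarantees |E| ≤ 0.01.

37

Need 160/(12n²) ≤ 0.01.
n² ≥ 160/(12·0.01) = 1333.33 ⇒ n ≥ 36.5148, so the smallest n is 37.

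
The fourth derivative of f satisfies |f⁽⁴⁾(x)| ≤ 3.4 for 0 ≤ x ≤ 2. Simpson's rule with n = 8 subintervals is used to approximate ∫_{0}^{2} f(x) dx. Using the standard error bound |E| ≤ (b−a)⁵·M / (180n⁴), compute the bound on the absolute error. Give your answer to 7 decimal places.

0.0001476

|E| ≤ (2)⁵·3.4 / (180·8⁴) = 108.8/737280 = 0.0001476.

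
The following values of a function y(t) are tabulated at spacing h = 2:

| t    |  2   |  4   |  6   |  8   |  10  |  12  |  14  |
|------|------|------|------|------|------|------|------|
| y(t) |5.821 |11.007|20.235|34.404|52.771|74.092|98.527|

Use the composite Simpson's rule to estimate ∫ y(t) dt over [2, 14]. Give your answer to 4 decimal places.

h = 2, n = 6.
(h/3)·[y₀ + 4y₁ + 2y₂ + 4y₃ + 2y₄ + 4y₅ + y₆] = 0.666667·(728.372) = 485.5813.

485.5813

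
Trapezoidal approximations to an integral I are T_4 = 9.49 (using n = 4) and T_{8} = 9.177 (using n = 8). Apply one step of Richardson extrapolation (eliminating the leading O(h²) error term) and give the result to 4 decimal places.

R = (4·T_{8} − T_4) / 3 = (4·9.177 − 9.49)/3 = (27.218)/3 = 9.0727.

9.0727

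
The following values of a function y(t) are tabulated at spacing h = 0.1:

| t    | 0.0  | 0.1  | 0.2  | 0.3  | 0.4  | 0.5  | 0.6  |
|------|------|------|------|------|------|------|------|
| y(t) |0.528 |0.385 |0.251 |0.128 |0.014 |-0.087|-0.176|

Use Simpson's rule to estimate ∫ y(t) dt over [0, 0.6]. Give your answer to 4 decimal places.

h = 0.1, n = 6.
(h/3)·[y₀ + 4y₁ + 2y₂ + 4y₃ + 2y₄ + 4y₅ + y₆] = 0.033333·(2.586) = 0.0862.

0.0862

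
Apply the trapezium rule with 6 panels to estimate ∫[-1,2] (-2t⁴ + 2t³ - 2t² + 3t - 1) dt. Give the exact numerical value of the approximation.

h = (2 − (-1))/6 = 0.5.
Nodes t₀,…,t₆ = -1, -0.5, 0, 0.5, 1, 1.5, 2.
f(t) = -2t⁴ + 2t³ - 2t² + 3t - 1: f₀=-10, f₁=-3.375, f₂=-1, f₃=0.125, f₄=0, f₅=-4.375, f₆=-19.
(h/2)·[f₀ + 2f₁ + 2f₂ + 2f₃ + 2f₄ + 2f₅ + f₆] = 0.25·(-46.25) = -11.5625.

-11.5625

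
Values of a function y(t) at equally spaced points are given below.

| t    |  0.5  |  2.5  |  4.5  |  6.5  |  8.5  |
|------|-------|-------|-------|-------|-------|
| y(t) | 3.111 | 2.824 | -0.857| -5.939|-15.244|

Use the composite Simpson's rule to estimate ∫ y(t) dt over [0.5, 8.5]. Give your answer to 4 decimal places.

h = 2, n = 4.
(h/3)·[y₀ + 4y₁ + 2y₂ + 4y₃ + y₄] = 0.666667·(-26.307) = -17.5380.

-17.5380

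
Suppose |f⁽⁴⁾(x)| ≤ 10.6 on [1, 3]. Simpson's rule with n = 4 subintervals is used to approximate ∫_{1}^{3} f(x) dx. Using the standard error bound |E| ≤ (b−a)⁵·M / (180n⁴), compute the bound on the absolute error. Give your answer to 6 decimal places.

|E| ≤ (2)⁵·10.6 / (180·4⁴) = 339.2/46080 = 0.007361.

0.007361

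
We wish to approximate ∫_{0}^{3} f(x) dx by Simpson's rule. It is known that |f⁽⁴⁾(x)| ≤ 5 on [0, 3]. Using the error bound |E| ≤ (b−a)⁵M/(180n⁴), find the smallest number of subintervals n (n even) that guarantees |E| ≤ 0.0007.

Need 1215/(180n⁴) ≤ 0.0007.
n⁴ ≥ 1215/(180·0.0007) = 9642.86 ⇒ n ≥ 9.9095, so the smallest even n is 10. (n must be even for Simpson's rule.)

10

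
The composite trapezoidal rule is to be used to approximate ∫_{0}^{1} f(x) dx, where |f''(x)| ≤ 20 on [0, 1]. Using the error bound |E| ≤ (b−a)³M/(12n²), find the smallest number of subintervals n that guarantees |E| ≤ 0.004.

Need 20/(12n²) ≤ 0.004.
n² ≥ 20/(12·0.004) = 416.667 ⇒ n ≥ 20.4124, so the smallest n is 21.

21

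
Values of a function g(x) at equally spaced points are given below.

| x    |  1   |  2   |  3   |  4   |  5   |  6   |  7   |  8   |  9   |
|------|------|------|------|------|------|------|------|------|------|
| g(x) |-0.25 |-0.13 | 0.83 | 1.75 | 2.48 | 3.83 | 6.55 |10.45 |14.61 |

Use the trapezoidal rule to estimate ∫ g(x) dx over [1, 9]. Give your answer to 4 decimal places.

32.9400

h = 1, n = 8.
(h/2)·[y₀ + 2y₁ + 2y₂ + 2y₃ + 2y₄ + 2y₅ + 2y₆ + 2y₇ + y₈] = 0.5·(65.88) = 32.9400.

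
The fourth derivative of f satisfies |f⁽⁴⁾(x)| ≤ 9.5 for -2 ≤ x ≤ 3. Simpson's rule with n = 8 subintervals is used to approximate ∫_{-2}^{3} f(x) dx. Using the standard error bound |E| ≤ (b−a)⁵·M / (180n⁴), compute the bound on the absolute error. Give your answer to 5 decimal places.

0.04027

|E| ≤ (5)⁵·9.5 / (180·8⁴) = 29687.5/737280 = 0.04027.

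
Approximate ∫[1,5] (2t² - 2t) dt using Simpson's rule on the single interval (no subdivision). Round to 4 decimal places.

58.6667

S = (b−a)/6 · [f(1) + 4f(3) + f(5)] = 0.666667·[0 + 4·12 + 40] = 58.6667.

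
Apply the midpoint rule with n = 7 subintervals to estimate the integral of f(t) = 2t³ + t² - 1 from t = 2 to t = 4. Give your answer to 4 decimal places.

h = (4 − 2)/7 = 0.285714.
Midpoints m₁,…,m₇ = 2.142857, 2.428571, 2.714286, 3, 3.285714, 3.571429, 3.857143.
f(m₁)=23.271137, f(m₂)=33.545190, f(m₃)=46.361516, f(m₄)=62, f(m₅)=80.740525, f(m₆)=102.862974, f(m₇)=128.647230.
h·[f(m₁) + f(m₂) + f(m₃) + f(m₄) + f(m₅) + f(m₆) + f(m₇)] = 0.285714·(477.428571) = 136.4082.

136.4082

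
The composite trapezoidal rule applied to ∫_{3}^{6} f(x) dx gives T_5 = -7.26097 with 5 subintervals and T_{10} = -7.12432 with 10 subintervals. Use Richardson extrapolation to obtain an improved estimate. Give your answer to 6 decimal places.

-7.078770

R = (4·T_{10} − T_5) / 3 = (4·(-7.12432) − (-7.26097))/3 = (-21.23631)/3 = -7.078770.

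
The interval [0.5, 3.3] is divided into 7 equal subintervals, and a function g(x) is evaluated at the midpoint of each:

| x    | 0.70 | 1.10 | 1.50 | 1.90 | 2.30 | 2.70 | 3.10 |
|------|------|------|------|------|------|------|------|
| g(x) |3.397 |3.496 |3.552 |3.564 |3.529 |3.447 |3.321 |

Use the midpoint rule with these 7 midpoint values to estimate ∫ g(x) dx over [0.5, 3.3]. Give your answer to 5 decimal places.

9.72240

h = 0.4, n = 7.
h·[y(m₁) + y(m₂) + y(m₃) + y(m₄) + y(m₅) + y(m₆) + y(m₇)] = 0.4·(24.306) = 9.72240.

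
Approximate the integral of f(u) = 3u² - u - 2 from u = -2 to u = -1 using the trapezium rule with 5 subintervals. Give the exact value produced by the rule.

6.52

h = (-1 − (-2))/5 = 0.2.
Nodes u₀,…,u₅ = -2, -1.8, -1.6, -1.4, -1.2, -1.
f(u) = 3u² - u - 2: f₀=12, f₁=9.52, f₂=7.28, f₃=5.28, f₄=3.52, f₅=2.
(h/2)·[f₀ + 2f₁ + 2f₂ + 2f₃ + 2f₄ + f₅] = 0.1·(65.2) = 6.52.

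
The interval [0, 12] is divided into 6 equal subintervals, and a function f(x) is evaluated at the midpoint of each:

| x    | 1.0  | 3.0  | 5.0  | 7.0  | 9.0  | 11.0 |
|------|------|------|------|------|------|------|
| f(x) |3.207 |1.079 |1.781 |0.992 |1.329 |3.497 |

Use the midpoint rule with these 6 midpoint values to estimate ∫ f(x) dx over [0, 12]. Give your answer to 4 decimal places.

h = 2, n = 6.
h·[y(m₁) + y(m₂) + y(m₃) + y(m₄) + y(m₅) + y(m₆)] = 2·(11.885) = 23.7700.

23.7700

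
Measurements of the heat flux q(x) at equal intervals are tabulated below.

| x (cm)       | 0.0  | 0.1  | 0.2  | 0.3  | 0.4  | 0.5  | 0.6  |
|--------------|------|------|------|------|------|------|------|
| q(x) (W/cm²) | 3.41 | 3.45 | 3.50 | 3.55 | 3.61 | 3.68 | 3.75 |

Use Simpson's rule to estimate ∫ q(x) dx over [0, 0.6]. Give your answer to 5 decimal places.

2.13667

h = 0.1, n = 6.
(h/3)·[y₀ + 4y₁ + 2y₂ + 4y₃ + 2y₄ + 4y₅ + y₆] = 0.033333·(64.10) = 2.13667.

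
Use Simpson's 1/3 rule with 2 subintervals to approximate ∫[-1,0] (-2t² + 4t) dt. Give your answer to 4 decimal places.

h = (0 − (-1))/2 = 0.5.
Nodes t₀,…,t₂ = -1, -0.5, 0.
f(t) = -2t² + 4t: f₀=-6, f₁=-2.5, f₂=0.
(h/3)·[f₀ + 4f₁ + f₂] = 0.166667·(-16) = -2.6667.

-2.6667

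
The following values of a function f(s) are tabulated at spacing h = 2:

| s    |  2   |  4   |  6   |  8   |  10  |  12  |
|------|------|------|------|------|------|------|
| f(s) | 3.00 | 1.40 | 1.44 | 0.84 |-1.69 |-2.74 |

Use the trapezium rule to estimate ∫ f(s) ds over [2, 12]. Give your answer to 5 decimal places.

h = 2, n = 5.
(h/2)·[y₀ + 2y₁ + 2y₂ + 2y₃ + 2y₄ + y₅] = 1·(4.24) = 4.24000.

4.24000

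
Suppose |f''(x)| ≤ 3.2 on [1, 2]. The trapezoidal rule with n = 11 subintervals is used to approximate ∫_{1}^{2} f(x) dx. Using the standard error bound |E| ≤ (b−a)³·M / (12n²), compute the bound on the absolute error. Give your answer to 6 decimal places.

|E| ≤ (1)³·3.2 / (12·11²) = 3.2/1452 = 0.002204.

0.002204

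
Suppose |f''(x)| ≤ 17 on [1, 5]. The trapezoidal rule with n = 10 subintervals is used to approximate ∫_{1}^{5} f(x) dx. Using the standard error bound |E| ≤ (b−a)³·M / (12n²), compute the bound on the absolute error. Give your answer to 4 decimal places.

|E| ≤ (4)³·17 / (12·10²) = 1088/1200 = 0.9067.

0.9067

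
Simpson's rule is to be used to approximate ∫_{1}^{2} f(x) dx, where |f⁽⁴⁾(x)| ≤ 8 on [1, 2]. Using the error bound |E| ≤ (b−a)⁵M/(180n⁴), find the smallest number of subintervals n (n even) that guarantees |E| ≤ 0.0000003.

20

Need 8/(180n⁴) ≤ 0.0000003.
n⁴ ≥ 8/(180·0.0000003) = 148148 ⇒ n ≥ 19.6189, so the smallest even n is 20. (n must be even for Simpson's rule.)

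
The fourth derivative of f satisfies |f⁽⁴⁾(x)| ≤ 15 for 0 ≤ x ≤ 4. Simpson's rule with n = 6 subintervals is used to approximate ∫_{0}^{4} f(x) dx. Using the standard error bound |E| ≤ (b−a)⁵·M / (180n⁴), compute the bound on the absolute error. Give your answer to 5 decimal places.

0.06584

|E| ≤ (4)⁵·15 / (180·6⁴) = 15360/233280 = 0.06584.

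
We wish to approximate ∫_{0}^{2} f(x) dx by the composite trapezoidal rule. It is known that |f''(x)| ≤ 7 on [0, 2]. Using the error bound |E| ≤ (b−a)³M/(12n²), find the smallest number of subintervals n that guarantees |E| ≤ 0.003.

Need 56/(12n²) ≤ 0.003.
n² ≥ 56/(12·0.003) = 1555.56 ⇒ n ≥ 39.4405, so the smallest n is 40.

40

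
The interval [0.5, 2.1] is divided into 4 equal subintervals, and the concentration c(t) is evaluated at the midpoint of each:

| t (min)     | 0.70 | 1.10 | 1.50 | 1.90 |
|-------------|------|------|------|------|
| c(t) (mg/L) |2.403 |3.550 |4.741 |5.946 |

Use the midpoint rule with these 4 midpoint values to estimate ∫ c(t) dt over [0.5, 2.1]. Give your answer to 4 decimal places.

6.6560

h = 0.4, n = 4.
h·[y(m₁) + y(m₂) + y(m₃) + y(m₄)] = 0.4·(16.640) = 6.6560.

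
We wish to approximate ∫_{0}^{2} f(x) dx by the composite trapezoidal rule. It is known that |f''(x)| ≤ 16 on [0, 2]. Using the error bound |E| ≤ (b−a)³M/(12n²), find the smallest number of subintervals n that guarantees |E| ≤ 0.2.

Need 128/(12n²) ≤ 0.2.
n² ≥ 128/(12·0.2) = 53.3333 ⇒ n ≥ 7.3030, so the smallest n is 8.

8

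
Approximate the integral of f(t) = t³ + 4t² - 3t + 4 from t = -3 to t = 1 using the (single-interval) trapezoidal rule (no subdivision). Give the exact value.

56

T = (b−a)/2 · [f(-3) + f(1)] = 2·[22 + 6] = 56.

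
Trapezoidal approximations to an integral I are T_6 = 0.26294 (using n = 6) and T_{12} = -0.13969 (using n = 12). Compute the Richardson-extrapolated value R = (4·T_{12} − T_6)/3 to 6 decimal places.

-0.273900

R = (4·T_{12} − T_6) / 3 = (4·(-0.13969) − 0.26294)/3 = (-0.82170)/3 = -0.273900.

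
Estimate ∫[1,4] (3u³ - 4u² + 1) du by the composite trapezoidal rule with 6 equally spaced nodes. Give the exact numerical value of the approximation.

h = (4 − 1)/5 = 0.6.
Nodes u₀,…,u₅ = 1, 1.6, 2.2, 2.8, 3.4, 4.
f(u) = 3u³ - 4u² + 1: f₀=0, f₁=3.048, f₂=13.584, f₃=35.496, f₄=72.672, f₅=129.
(h/2)·[f₀ + 2f₁ + 2f₂ + 2f₃ + 2f₄ + f₅] = 0.3·(378.6) = 113.58.

113.58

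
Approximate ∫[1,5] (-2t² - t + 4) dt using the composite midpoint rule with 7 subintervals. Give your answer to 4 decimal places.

-78.4490

h = (5 − 1)/7 = 0.571429.
Midpoints m₁,…,m₇ = 1.285714, 1.857143, 2.428571, 3, 3.571429, 4.142857, 4.714286.
f(m₁)=-0.591837, f(m₂)=-4.755102, f(m₃)=-10.224490, f(m₄)=-17, f(m₅)=-25.081633, f(m₆)=-34.469388, f(m₇)=-45.163265.
h·[f(m₁) + f(m₂) + f(m₃) + f(m₄) + f(m₅) + f(m₆) + f(m₇)] = 0.571429·(-137.285714) = -78.4490.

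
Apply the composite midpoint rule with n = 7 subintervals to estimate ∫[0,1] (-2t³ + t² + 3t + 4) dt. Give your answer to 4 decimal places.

5.3367

h = (1 − 0)/7 = 0.142857.
Midpoints m₁,…,m₇ = 0.071429, 0.214286, 0.357143, 0.5, 0.642857, 0.785714, 0.928571.
f(m₁)=4.218659, f(m₂)=4.669096, f(m₃)=5.107872, f(m₄)=5.5, f(m₅)=5.810496, f(m₆)=6.004373, f(m₇)=6.046647.
h·[f(m₁) + f(m₂) + f(m₃) + f(m₄) + f(m₅) + f(m₆) + f(m₇)] = 0.142857·(37.357143) = 5.3367.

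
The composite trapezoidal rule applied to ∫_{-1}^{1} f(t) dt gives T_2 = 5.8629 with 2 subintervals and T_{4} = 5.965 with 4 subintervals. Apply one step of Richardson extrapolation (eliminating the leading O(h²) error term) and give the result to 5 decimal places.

R = (4·T_{4} − T_2) / 3 = (4·5.965 − 5.8629)/3 = (17.9971)/3 = 5.99903.

5.99903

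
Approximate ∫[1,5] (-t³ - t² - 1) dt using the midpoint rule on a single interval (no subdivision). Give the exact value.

M = (b−a)·f(3) = 4·(-37) = -148.

-148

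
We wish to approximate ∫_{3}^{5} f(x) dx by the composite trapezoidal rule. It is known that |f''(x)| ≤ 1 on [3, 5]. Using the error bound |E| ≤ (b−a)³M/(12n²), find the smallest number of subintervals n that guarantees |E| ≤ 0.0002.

58

Need 8/(12n²) ≤ 0.0002.
n² ≥ 8/(12·0.0002) = 3333.33 ⇒ n ≥ 57.7350, so the smallest n is 58.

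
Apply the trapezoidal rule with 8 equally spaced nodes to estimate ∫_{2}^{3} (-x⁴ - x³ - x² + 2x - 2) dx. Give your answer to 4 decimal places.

h = (3 − 2)/7 = 0.142857.
Nodes x₀,…,x₇ = 2, 2.142857, 2.285714, 2.428571, 2.571429, 2.714286, 2.857143, 3.
f(x) = -x⁴ - x³ - x² + 2x - 2: f₀=-26, f₁=-33.230737, f₂=-41.890046, f₃=-52.150354, f₄=-64.194086, f₅=-78.213661, f₆=-94.411495, f₇=-113.
(h/2)·[f₀ + 2f₁ + 2f₂ + 2f₃ + 2f₄ + 2f₅ + 2f₆ + f₇] = 0.071429·(-867.180758) = -61.9415.

-61.9415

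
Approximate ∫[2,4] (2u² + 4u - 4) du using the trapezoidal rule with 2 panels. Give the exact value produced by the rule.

54

h = (4 − 2)/2 = 1.
Nodes u₀,…,u₂ = 2, 3, 4.
f(u) = 2u² + 4u - 4: f₀=12, f₁=26, f₂=44.
(h/2)·[f₀ + 2f₁ + f₂] = 0.5·(108) = 54.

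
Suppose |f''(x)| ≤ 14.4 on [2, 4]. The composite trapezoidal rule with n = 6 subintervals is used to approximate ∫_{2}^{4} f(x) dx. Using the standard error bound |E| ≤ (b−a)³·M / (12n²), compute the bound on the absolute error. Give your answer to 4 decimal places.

|E| ≤ (2)³·14.4 / (12·6²) = 115.2/432 = 0.2667.

0.2667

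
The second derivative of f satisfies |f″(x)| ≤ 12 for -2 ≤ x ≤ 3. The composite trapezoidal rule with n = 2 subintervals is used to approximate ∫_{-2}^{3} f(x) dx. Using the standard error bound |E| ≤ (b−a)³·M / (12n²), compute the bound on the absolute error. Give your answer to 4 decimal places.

|E| ≤ (5)³·12 / (12·2²) = 1500/48 = 31.2500.

31.2500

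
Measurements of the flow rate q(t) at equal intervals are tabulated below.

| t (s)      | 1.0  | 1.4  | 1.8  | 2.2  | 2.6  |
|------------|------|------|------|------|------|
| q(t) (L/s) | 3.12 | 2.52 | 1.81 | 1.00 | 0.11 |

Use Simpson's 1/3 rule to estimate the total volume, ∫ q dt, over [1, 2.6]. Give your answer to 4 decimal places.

2.7907

h = 0.4, n = 4.
(h/3)·[y₀ + 4y₁ + 2y₂ + 4y₃ + y₄] = 0.133333·(20.93) = 2.7907.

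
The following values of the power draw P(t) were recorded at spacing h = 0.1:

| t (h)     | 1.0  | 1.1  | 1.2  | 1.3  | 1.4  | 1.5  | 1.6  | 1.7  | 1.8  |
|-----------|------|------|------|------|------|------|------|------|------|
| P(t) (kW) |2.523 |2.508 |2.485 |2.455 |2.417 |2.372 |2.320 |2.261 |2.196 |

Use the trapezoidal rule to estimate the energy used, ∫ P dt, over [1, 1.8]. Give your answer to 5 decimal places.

1.91775

h = 0.1, n = 8.
(h/2)·[y₀ + 2y₁ + 2y₂ + 2y₃ + 2y₄ + 2y₅ + 2y₆ + 2y₇ + y₈] = 0.05·(38.355) = 1.91775.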